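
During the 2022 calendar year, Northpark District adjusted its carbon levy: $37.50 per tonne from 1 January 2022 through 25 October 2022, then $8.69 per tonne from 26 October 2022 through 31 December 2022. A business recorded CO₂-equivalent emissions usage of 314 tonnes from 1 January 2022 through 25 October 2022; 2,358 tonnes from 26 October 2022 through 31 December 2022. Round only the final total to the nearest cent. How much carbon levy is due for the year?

$32,266.02

1 January – 25 October 2022: 314 tonnes at $37.50/tonne → $11,775.00
26 October – 31 December 2022: 2,358 tonnes at $8.69/tonne → $20,491.02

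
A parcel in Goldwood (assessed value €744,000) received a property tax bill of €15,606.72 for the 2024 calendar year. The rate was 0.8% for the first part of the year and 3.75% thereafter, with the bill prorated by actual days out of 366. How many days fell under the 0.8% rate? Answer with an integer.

205 days

Let d = days at the first rate; then 366 − d days at the second rate.
€744,000 × [0.8%·d + 3.75%·(366−d)] / 366 = €15,606.72
Solving gives d = 205, so the new rate took effect on July 24, 2024.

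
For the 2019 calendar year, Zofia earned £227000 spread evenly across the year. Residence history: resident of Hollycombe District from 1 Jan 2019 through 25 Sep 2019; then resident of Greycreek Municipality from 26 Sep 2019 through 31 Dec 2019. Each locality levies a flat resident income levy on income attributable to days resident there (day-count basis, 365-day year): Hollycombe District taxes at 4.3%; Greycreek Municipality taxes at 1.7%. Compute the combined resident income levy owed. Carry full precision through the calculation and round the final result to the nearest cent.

Hollycombe District, 1 Jan – 25 Sep 2019: 268 days → £227000 × 4.3% × 268/365 = £7166.9808
Greycreek Municipality, 26 Sep – 31 Dec 2019: 97 days → £227000 × 1.7% × 97/365 = £1025.5425
Total = £8192.5233

£8192.52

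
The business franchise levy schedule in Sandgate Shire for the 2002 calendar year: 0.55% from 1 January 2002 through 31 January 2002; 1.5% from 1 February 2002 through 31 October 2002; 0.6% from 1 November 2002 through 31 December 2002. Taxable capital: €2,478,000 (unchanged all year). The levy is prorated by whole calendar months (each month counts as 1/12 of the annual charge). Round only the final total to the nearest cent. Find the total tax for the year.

1 January – 31 January 2002: 1 month at 0.55% → €2,478,000 × 0.55% × 1/12 = €1,135.7500
1 February – 31 October 2002: 9 months at 1.5% → €2,478,000 × 1.5% × 9/12 = €27,877.5000
1 November – 31 December 2002: 2 months at 0.6% → €2,478,000 × 0.6% × 2/12 = €2,478.0000
Total = €31,491.2500

€31,491.25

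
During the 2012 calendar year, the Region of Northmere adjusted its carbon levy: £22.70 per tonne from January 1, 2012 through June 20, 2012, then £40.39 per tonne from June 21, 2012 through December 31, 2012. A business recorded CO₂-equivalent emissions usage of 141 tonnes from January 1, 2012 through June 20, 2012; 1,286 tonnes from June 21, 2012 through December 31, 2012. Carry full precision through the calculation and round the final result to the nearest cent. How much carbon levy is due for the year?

£55,142.24

January 1 – June 20, 2012: 141 tonnes at £22.70/tonne → £3,200.70
June 21 – December 31, 2012: 1,286 tonnes at £40.39/tonne → £51,941.54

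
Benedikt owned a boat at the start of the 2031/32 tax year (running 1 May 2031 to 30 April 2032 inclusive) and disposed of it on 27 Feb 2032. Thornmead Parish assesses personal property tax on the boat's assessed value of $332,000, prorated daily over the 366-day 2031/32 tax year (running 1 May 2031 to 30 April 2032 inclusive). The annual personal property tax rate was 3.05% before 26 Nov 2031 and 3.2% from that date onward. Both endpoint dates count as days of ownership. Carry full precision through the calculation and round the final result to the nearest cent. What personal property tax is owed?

$8,510.90

1 May – 25 Nov 2031: 209 days at 3.05% → $332,000 × 3.05% × 209/366 = $5,782.3333
26 Nov 2031 – 27 Feb 2032: 94 days at 3.2% → $332,000 × 3.2% × 94/366 = $2,728.5683
Total = $8,510.9016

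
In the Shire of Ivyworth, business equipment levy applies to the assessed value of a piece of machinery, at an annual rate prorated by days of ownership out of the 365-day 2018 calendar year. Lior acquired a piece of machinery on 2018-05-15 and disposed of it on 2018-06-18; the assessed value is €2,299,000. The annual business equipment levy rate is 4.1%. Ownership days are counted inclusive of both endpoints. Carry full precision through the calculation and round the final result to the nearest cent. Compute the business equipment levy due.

€9,038.53

Days held (2018-05-15 to 2018-06-18): 35 out of 365
Tax = €2,299,000 × 4.1% × 35/365 = €9,038.5342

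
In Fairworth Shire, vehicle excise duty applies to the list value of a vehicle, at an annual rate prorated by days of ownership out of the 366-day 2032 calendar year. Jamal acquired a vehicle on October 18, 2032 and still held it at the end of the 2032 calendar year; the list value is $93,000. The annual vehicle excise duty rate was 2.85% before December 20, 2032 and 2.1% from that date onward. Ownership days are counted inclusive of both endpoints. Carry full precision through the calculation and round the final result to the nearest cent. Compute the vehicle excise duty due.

October 18 – December 19, 2032: 63 days at 2.85% → $93,000 × 2.85% × 63/366 = $456.2336
December 20 – December 31, 2032: 12 days at 2.1% → $93,000 × 2.1% × 12/366 = $64.0328
Total = $520.2664

$520.27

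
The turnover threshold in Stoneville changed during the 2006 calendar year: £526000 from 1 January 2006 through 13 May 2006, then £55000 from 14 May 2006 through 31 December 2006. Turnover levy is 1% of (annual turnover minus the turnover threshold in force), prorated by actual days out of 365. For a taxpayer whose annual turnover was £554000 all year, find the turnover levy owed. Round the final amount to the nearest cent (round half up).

£3273.75

1 January – 13 May 2006: 133 days, exemption £526000 → (£554000 − £526000) × 1% × 133/365 = £102.0274
14 May – 31 December 2006: 232 days, exemption £55000 → (£554000 − £55000) × 1% × 232/365 = £3171.7260
Total = £3273.7534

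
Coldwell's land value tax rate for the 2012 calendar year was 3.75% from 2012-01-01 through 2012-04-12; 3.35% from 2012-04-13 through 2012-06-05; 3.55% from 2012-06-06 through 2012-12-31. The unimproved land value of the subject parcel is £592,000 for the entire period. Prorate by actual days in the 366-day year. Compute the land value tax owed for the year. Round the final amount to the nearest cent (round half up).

2012-01-01 to 2012-04-12: 103 days at 3.75% → £592,000 × 3.75% × 103/366 = £6,247.5410
2012-04-13 to 2012-06-05: 54 days at 3.35% → £592,000 × 3.35% × 54/366 = £2,926.0328
2012-06-06 to 2012-12-31: 209 days at 3.55% → £592,000 × 3.55% × 209/366 = £12,000.9399
Total = £21,174.5137

£21,174.51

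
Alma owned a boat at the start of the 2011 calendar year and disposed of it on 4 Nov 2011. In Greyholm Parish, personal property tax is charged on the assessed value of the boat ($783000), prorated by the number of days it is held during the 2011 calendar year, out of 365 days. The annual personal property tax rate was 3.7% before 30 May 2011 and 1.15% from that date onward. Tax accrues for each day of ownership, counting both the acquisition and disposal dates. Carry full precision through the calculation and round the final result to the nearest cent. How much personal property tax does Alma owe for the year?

$15749.03

1 Jan – 29 May 2011: 149 days at 3.7% → $783000 × 3.7% × 149/365 = $11826.5178
30 May – 4 Nov 2011: 159 days at 1.15% → $783000 × 1.15% × 159/365 = $3922.5082
Total = $15749.0260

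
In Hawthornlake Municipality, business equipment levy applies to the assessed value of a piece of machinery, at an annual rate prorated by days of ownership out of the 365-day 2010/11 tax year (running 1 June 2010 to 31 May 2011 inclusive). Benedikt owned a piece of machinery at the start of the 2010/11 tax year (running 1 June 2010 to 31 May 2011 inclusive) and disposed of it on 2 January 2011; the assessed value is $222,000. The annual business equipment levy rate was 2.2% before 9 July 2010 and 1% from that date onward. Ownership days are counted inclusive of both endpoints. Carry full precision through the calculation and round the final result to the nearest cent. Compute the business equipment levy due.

1 June – 8 July 2010: 38 days at 2.2% → $222,000 × 2.2% × 38/365 = $508.4712
9 July 2010 – 2 January 2011: 178 days at 1% → $222,000 × 1% × 178/365 = $1,082.6301
Total = $1,591.1014

$1,591.10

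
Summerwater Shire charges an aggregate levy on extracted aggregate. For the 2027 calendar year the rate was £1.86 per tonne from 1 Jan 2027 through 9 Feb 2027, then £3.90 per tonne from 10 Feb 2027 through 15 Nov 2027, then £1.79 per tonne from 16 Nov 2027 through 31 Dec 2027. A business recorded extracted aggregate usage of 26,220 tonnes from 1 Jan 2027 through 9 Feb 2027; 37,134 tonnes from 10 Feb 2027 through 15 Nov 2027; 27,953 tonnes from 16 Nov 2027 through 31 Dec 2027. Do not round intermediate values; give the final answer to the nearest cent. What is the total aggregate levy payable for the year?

£243627.67

1 Jan – 9 Feb 2027: 26,220 tonnes at £1.86/tonne → £48769.20
10 Feb – 15 Nov 2027: 37,134 tonnes at £3.90/tonne → £144822.60
16 Nov – 31 Dec 2027: 27,953 tonnes at £1.79/tonne → £50035.87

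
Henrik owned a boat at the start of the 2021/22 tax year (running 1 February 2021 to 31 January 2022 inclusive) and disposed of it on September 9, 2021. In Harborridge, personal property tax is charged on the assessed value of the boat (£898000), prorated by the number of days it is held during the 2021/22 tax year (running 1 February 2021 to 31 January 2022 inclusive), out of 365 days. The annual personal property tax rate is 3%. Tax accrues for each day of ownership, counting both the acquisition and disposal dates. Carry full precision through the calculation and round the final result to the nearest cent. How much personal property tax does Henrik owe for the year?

Days held (February 1 – September 9, 2021): 221 out of 365
Tax = £898000 × 3% × 221/365 = £16311.6164

£16311.62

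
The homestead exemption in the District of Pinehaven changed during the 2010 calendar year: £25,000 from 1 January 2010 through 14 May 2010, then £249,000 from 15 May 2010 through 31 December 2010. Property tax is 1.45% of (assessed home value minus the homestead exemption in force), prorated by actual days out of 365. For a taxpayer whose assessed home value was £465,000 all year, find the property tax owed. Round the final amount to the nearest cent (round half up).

£4,324.42

1 January – 14 May 2010: 134 days, exemption £25,000 → (£465,000 − £25,000) × 1.45% × 134/365 = £2,342.2466
15 May – 31 December 2010: 231 days, exemption £249,000 → (£465,000 − £249,000) × 1.45% × 231/365 = £1,982.1699
Total = £4,324.4164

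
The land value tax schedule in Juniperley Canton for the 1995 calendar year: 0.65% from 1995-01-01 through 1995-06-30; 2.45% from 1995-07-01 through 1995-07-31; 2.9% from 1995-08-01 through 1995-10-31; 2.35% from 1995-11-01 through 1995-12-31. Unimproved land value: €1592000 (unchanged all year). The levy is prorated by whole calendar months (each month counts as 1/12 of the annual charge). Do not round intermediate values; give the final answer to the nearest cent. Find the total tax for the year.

1995-01-01 to 1995-06-30: 6 months at 0.65% → €1592000 × 0.65% × 6/12 = €5174.0000
1995-07-01 to 1995-07-31: 1 month at 2.45% → €1592000 × 2.45% × 1/12 = €3250.3333
1995-08-01 to 1995-10-31: 3 months at 2.9% → €1592000 × 2.9% × 3/12 = €11542.0000
1995-11-01 to 1995-12-31: 2 months at 2.35% → €1592000 × 2.35% × 2/12 = €6235.3333
Total = €26201.6667

€26201.67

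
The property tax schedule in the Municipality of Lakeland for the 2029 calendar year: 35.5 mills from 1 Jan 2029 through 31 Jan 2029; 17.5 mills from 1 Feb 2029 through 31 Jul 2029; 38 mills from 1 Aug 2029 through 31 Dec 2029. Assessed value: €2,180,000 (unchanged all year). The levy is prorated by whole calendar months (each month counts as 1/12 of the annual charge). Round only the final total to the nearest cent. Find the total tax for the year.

1 Jan – 31 Jan 2029: 1 month at 35.5 mills → €2,180,000 × 3.55% × 1/12 = €6,449.1667
1 Feb – 31 Jul 2029: 6 months at 17.5 mills → €2,180,000 × 1.75% × 6/12 = €19,075.0000
1 Aug – 31 Dec 2029: 5 months at 38 mills → €2,180,000 × 3.8% × 5/12 = €34,516.6667
Total = €60,040.8333

€60,040.83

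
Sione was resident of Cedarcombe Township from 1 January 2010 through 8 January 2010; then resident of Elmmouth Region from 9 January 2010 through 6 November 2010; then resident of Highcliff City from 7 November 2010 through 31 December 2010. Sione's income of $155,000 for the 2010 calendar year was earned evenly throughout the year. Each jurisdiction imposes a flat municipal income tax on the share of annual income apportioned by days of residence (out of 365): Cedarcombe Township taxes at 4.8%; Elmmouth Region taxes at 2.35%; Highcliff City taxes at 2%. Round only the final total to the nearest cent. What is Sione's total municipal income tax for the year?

Cedarcombe Township, 1 January – 8 January 2010: 8 days → $155,000 × 4.8% × 8/365 = $163.0685
Elmmouth Region, 9 January – 6 November 2010: 302 days → $155,000 × 2.35% × 302/365 = $3,013.7945
Highcliff City, 7 November – 31 December 2010: 55 days → $155,000 × 2% × 55/365 = $467.1233
Total = $3,643.9863

$3,643.99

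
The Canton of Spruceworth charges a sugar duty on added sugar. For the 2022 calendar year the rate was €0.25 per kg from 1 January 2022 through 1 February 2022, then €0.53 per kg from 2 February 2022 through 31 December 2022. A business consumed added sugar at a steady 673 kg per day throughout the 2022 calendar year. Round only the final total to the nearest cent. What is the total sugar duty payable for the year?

€124161.77

1 January – 1 February 2022: 32 days × 673 kg/day = 21,536 kg at €0.25/kg → €5384.00
2 February – 31 December 2022: 333 days × 673 kg/day = 224,109 kg at €0.53/kg → €118777.77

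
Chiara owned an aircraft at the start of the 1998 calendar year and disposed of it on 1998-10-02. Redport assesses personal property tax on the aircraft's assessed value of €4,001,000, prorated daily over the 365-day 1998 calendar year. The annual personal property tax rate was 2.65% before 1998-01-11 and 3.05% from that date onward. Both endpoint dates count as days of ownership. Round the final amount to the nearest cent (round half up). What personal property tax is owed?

1998-01-01 to 1998-01-10: 10 days at 2.65% → €4,001,000 × 2.65% × 10/365 = €2,904.8356
1998-01-11 to 1998-10-02: 265 days at 3.05% → €4,001,000 × 3.05% × 265/365 = €88,597.4863
Total = €91,502.3219

€91,502.32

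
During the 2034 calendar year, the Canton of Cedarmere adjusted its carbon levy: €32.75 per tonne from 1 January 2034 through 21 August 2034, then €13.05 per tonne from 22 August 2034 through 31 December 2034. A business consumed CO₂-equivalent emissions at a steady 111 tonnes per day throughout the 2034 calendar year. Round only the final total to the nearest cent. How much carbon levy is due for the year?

€1,038,221.85

1 January – 21 August 2034: 233 days × 111 tonnes/day = 25,863 tonnes at €32.75/tonne → €847,013.25
22 August – 31 December 2034: 132 days × 111 tonnes/day = 14,652 tonnes at €13.05/tonne → €191,208.60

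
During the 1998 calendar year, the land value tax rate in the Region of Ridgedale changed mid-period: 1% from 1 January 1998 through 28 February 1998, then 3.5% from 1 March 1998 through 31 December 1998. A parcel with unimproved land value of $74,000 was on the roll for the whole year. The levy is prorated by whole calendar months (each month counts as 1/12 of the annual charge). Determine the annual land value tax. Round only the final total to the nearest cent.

$2,281.67

1 January – 28 February 1998: 2 months at 1% → $74,000 × 1% × 2/12 = $123.3333
1 March – 31 December 1998: 10 months at 3.5% → $74,000 × 3.5% × 10/12 = $2,158.3333
Total = $2,281.6667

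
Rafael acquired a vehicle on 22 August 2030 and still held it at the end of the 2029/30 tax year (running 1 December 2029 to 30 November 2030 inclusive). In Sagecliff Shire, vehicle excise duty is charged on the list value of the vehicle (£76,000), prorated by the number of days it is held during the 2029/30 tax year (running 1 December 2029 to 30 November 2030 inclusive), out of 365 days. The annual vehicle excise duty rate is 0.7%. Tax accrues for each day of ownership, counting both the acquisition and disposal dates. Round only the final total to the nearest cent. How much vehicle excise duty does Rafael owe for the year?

Days held (22 August – 30 November 2030): 101 out of 365
Tax = £76,000 × 0.7% × 101/365 = £147.2110

£147.21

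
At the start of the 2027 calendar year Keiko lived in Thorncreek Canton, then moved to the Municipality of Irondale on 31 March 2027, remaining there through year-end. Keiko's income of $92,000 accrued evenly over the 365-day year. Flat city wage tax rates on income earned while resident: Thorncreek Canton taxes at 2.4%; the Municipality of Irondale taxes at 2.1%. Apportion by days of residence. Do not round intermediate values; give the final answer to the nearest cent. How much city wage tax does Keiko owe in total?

$1,999.30

Thorncreek Canton, 1 January – 30 March 2027: 89 days → $92,000 × 2.4% × 89/365 = $538.3890
The Municipality of Irondale, 31 March – 31 December 2027: 276 days → $92,000 × 2.1% × 276/365 = $1,460.9096
Total = $1,999.2986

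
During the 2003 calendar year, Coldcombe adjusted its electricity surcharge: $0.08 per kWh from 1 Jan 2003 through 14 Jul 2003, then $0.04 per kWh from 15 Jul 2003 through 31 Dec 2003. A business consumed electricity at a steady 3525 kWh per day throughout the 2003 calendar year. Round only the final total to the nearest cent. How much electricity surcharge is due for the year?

$78,960.00

1 Jan – 14 Jul 2003: 195 days × 3525 kWh/day = 687,375 kWh at $0.08/kWh → $54,990.00
15 Jul – 31 Dec 2003: 170 days × 3525 kWh/day = 599,250 kWh at $0.04/kWh → $23,970.00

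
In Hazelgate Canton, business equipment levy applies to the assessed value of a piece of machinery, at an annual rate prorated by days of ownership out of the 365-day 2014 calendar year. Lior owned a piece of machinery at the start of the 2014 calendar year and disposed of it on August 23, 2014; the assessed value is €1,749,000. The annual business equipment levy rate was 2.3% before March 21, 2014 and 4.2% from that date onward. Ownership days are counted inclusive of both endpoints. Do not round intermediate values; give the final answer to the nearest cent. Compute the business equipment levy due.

January 1 – March 20, 2014: 79 days at 2.3% → €1,749,000 × 2.3% × 79/365 = €8,706.6658
March 21 – August 23, 2014: 156 days at 4.2% → €1,749,000 × 4.2% × 156/365 = €31,395.7479
Total = €40,102.4137

€40,102.41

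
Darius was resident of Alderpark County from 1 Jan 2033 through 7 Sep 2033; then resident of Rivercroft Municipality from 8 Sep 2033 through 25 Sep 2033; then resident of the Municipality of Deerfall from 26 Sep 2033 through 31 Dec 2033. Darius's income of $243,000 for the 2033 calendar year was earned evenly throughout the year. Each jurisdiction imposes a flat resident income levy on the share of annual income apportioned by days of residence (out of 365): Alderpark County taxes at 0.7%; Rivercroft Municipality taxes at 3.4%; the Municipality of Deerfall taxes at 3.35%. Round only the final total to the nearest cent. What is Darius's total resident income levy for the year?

$3,735.88

Alderpark County, 1 Jan – 7 Sep 2033: 250 days → $243,000 × 0.7% × 250/365 = $1,165.0685
Rivercroft Municipality, 8 Sep – 25 Sep 2033: 18 days → $243,000 × 3.4% × 18/365 = $407.4411
The Municipality of Deerfall, 26 Sep – 31 Dec 2033: 97 days → $243,000 × 3.35% × 97/365 = $2,163.3658
Total = $3,735.8753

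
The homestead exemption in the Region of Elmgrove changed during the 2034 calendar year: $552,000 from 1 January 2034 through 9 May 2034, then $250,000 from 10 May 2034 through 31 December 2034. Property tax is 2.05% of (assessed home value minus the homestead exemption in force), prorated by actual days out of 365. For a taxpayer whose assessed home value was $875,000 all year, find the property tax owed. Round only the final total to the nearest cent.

1 January – 9 May 2034: 129 days, exemption $552,000 → ($875,000 − $552,000) × 2.05% × 129/365 = $2,340.2014
10 May – 31 December 2034: 236 days, exemption $250,000 → ($875,000 − $250,000) × 2.05% × 236/365 = $8,284.2466
Total = $10,624.4479

$10,624.45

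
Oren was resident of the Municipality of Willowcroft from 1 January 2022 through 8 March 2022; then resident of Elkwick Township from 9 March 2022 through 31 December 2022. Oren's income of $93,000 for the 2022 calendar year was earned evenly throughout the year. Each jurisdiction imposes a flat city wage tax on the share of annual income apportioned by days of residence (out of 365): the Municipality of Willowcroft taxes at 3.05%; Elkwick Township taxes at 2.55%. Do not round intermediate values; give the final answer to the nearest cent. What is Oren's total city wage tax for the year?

The Municipality of Willowcroft, 1 January – 8 March 2022: 67 days → $93,000 × 3.05% × 67/365 = $520.6726
Elkwick Township, 9 March – 31 December 2022: 298 days → $93,000 × 2.55% × 298/365 = $1,936.1836
Total = $2,456.8562

$2,456.86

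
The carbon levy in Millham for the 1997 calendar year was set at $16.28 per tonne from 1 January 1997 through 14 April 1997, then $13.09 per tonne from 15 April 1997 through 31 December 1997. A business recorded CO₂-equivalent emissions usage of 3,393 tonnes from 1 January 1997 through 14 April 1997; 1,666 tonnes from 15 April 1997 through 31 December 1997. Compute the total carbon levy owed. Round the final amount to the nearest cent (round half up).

$77,045.98

1 January – 14 April 1997: 3,393 tonnes at $16.28/tonne → $55,238.04
15 April – 31 December 1997: 1,666 tonnes at $13.09/tonne → $21,807.94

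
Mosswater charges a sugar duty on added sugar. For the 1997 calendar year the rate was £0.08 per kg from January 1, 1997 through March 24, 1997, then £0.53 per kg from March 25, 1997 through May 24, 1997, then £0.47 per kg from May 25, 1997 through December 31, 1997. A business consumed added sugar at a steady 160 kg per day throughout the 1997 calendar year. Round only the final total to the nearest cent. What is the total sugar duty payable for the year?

January 1 – March 24, 1997: 83 days × 160 kg/day = 13,280 kg at £0.08/kg → £1062.40
March 25 – May 24, 1997: 61 days × 160 kg/day = 9,760 kg at £0.53/kg → £5172.80
May 25 – December 31, 1997: 221 days × 160 kg/day = 35,360 kg at £0.47/kg → £16619.20

£22854.40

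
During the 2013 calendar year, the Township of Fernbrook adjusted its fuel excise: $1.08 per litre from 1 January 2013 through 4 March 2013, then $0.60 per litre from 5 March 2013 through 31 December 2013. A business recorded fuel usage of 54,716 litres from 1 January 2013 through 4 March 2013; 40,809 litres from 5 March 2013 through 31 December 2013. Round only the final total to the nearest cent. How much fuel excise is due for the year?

1 January – 4 March 2013: 54,716 litres at $1.08/litre → $59,093.28
5 March – 31 December 2013: 40,809 litres at $0.60/litre → $24,485.40

$83,578.68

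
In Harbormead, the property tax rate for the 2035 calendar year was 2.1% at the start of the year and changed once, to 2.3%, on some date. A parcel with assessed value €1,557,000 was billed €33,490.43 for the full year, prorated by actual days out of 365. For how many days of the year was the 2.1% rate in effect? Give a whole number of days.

Let d = days at the first rate; then 365 − d days at the second rate.
€1,557,000 × [2.1%·d + 2.3%·(365−d)] / 365 = €33,490.43
Solving gives d = 272, so the new rate took effect on 30 Sep 2035.

272 days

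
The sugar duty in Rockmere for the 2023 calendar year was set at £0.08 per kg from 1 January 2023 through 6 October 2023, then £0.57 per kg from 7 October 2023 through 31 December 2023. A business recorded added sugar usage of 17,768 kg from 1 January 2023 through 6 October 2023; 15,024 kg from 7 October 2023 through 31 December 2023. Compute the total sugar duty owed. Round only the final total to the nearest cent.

£9,985.12

1 January – 6 October 2023: 17,768 kg at £0.08/kg → £1,421.44
7 October – 31 December 2023: 15,024 kg at £0.57/kg → £8,563.68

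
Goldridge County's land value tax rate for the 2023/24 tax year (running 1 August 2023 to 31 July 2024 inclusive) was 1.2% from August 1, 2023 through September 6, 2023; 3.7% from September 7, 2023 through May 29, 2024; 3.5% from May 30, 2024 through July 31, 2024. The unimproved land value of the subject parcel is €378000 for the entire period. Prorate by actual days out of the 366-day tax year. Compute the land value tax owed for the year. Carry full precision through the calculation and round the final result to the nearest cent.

August 1 – September 6, 2023: 37 days at 1.2% → €378000 × 1.2% × 37/366 = €458.5574
September 7, 2023 – May 29, 2024: 266 days at 3.7% → €378000 × 3.7% × 266/366 = €10164.6885
May 30 – July 31, 2024: 63 days at 3.5% → €378000 × 3.5% × 63/366 = €2277.2951
Total = €12900.5410

€12900.54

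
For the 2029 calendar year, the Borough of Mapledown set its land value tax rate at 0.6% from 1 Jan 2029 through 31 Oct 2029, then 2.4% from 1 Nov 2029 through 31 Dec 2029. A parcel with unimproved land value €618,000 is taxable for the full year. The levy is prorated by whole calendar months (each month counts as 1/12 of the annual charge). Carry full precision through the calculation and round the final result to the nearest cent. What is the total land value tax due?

1 Jan – 31 Oct 2029: 10 months at 0.6% → €618,000 × 0.6% × 10/12 = €3,090.0000
1 Nov – 31 Dec 2029: 2 months at 2.4% → €618,000 × 2.4% × 2/12 = €2,472.0000
Total = €5,562.0000

€5,562.00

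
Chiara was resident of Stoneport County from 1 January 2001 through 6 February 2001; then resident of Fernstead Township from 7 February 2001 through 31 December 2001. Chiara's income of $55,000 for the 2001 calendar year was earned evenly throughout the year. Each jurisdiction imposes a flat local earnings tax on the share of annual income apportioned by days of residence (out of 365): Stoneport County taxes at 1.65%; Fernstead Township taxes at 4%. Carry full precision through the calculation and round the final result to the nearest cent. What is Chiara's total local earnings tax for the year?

Stoneport County, 1 January – 6 February 2001: 37 days → $55,000 × 1.65% × 37/365 = $91.9932
Fernstead Township, 7 February – 31 December 2001: 328 days → $55,000 × 4% × 328/365 = $1,976.9863
Total = $2,068.9795

$2,068.98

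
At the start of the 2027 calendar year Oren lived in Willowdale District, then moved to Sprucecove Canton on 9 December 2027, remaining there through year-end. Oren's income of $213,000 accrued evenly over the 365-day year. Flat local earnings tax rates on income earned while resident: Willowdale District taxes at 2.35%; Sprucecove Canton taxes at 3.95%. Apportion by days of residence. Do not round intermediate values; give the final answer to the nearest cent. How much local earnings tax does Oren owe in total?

$5,220.25

Willowdale District, 1 January – 8 December 2027: 342 days → $213,000 × 2.35% × 342/365 = $4,690.0849
Sprucecove Canton, 9 December – 31 December 2027: 23 days → $213,000 × 3.95% × 23/365 = $530.1658
Total = $5,220.2507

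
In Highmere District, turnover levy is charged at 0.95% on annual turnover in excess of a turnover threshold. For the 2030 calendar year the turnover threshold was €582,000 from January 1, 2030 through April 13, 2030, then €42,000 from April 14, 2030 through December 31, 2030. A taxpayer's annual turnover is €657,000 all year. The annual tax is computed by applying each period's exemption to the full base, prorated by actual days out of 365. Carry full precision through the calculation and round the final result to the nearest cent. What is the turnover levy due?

€4,394.86

January 1 – April 13, 2030: 103 days, exemption €582,000 → (€657,000 − €582,000) × 0.95% × 103/365 = €201.0616
April 14 – December 31, 2030: 262 days, exemption €42,000 → (€657,000 − €42,000) × 0.95% × 262/365 = €4,193.7945
Total = €4,394.8562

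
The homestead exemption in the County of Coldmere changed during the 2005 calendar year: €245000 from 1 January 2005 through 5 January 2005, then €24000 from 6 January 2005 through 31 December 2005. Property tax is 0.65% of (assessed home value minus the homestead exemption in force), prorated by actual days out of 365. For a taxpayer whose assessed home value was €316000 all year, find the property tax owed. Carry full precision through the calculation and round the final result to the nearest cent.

€1878.32

1 January – 5 January 2005: 5 days, exemption €245000 → (€316000 − €245000) × 0.65% × 5/365 = €6.3219
6 January – 31 December 2005: 360 days, exemption €24000 → (€316000 − €24000) × 0.65% × 360/365 = €1872.0000
Total = €1878.3219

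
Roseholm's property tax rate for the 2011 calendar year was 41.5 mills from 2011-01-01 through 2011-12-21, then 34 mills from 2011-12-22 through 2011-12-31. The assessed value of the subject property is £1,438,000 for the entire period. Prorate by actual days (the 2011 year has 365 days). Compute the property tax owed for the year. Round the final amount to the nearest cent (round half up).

2011-01-01 to 2011-12-21: 355 days at 41.5 mills → £1,438,000 × 4.15% × 355/365 = £58,042.0137
2011-12-22 to 2011-12-31: 10 days at 34 mills → £1,438,000 × 3.4% × 10/365 = £1,339.5068
Total = £59,381.5205

£59,381.52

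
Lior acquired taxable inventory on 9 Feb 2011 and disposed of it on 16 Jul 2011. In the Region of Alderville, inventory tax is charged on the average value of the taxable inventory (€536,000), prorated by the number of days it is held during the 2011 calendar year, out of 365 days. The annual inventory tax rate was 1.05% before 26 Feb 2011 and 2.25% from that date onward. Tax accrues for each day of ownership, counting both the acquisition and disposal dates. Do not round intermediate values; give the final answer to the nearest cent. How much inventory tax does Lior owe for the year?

9 Feb – 25 Feb 2011: 17 days at 1.05% → €536,000 × 1.05% × 17/365 = €262.1260
26 Feb – 16 Jul 2011: 141 days at 2.25% → €536,000 × 2.25% × 141/365 = €4,658.7945
Total = €4,920.9205

€4,920.92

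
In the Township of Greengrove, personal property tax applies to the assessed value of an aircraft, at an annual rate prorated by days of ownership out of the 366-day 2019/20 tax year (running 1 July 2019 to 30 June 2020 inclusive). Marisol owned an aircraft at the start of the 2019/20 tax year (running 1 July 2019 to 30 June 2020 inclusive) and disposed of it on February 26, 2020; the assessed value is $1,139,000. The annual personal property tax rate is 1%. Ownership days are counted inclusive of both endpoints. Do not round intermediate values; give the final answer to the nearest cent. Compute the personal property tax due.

Days held (July 1, 2019 – February 26, 2020): 241 out of 366
Tax = $1,139,000 × 1% × 241/366 = $7,499.9727

$7,499.97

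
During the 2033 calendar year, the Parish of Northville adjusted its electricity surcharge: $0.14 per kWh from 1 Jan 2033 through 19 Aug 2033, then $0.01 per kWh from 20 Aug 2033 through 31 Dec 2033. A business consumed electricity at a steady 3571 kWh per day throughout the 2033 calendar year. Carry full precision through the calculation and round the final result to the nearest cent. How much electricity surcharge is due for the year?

$120,271.28

1 Jan – 19 Aug 2033: 231 days × 3571 kWh/day = 824,901 kWh at $0.14/kWh → $115,486.14
20 Aug – 31 Dec 2033: 134 days × 3571 kWh/day = 478,514 kWh at $0.01/kWh → $4,785.14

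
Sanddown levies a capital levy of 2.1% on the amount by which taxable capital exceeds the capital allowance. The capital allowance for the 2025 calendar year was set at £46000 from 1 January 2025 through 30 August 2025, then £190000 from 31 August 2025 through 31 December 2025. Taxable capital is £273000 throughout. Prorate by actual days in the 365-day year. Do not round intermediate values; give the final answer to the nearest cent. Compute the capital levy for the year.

£3747.95

1 January – 30 August 2025: 242 days, exemption £46000 → (£273000 − £46000) × 2.1% × 242/365 = £3160.5863
31 August – 31 December 2025: 123 days, exemption £190000 → (£273000 − £190000) × 2.1% × 123/365 = £587.3671
Total = £3747.9534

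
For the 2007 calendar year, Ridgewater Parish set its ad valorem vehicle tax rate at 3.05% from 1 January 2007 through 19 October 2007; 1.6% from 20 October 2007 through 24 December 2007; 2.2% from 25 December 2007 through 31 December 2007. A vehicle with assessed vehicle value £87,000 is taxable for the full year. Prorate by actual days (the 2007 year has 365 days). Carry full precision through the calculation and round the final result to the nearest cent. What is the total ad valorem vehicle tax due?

1 January – 19 October 2007: 292 days at 3.05% → £87,000 × 3.05% × 292/365 = £2,122.8000
20 October – 24 December 2007: 66 days at 1.6% → £87,000 × 1.6% × 66/365 = £251.7041
25 December – 31 December 2007: 7 days at 2.2% → £87,000 × 2.2% × 7/365 = £36.7068
Total = £2,411.2110

£2,411.21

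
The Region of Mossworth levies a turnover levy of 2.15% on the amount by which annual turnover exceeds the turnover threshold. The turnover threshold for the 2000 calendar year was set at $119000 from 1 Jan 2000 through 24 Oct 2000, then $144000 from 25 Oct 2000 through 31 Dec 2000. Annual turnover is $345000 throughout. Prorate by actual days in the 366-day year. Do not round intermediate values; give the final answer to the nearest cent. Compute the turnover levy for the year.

1 Jan – 24 Oct 2000: 298 days, exemption $119000 → ($345000 − $119000) × 2.15% × 298/366 = $3956.2350
25 Oct – 31 Dec 2000: 68 days, exemption $144000 → ($345000 − $144000) × 2.15% × 68/366 = $802.9016
Total = $4759.1366

$4759.14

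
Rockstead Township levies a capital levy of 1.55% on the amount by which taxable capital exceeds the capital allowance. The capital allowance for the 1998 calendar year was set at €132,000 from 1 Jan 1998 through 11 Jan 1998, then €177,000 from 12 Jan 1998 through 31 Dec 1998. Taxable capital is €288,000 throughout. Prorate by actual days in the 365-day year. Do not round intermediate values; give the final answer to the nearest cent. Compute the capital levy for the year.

€1,741.52

1 Jan – 11 Jan 1998: 11 days, exemption €132,000 → (€288,000 − €132,000) × 1.55% × 11/365 = €72.8712
12 Jan – 31 Dec 1998: 354 days, exemption €177,000 → (€288,000 − €177,000) × 1.55% × 354/365 = €1,668.6493
Total = €1,741.5205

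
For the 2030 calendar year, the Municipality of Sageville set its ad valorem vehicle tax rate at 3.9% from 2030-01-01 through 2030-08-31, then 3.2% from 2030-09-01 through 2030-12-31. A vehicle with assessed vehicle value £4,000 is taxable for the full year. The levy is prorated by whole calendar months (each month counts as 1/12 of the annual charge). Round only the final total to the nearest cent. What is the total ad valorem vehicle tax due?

£146.67

2030-01-01 to 2030-08-31: 8 months at 3.9% → £4,000 × 3.9% × 8/12 = £104.0000
2030-09-01 to 2030-12-31: 4 months at 3.2% → £4,000 × 3.2% × 4/12 = £42.6667
Total = £146.6667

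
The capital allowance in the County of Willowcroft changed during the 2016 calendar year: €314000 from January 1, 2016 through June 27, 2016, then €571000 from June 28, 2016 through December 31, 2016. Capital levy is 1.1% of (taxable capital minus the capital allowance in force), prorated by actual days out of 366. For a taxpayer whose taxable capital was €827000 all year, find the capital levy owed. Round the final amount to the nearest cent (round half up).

January 1 – June 27, 2016: 179 days, exemption €314000 → (€827000 − €314000) × 1.1% × 179/366 = €2759.8279
June 28 – December 31, 2016: 187 days, exemption €571000 → (€827000 − €571000) × 1.1% × 187/366 = €1438.7760
Total = €4198.6038

€4198.60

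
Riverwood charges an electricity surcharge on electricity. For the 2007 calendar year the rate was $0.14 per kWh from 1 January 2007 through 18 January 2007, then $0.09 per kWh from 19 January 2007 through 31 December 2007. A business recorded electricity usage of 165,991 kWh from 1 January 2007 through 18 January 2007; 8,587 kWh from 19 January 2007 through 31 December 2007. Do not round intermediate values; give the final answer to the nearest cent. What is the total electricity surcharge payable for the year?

$24,011.57

1 January – 18 January 2007: 165,991 kWh at $0.14/kWh → $23,238.74
19 January – 31 December 2007: 8,587 kWh at $0.09/kWh → $772.83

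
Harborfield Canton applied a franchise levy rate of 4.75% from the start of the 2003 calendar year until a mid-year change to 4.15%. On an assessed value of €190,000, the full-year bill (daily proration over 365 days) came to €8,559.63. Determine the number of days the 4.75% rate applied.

216 days

Let d = days at the first rate; then 365 − d days at the second rate.
€190,000 × [4.75%·d + 4.15%·(365−d)] / 365 = €8,559.63
Solving gives d = 216, so the new rate took effect on 5 August 2003.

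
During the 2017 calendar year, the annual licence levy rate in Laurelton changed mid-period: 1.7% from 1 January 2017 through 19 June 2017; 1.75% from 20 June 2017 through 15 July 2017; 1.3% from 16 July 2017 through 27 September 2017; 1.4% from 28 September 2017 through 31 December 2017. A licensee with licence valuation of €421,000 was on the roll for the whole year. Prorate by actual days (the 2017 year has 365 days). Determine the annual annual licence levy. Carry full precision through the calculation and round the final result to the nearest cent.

1 January – 19 June 2017: 170 days at 1.7% → €421,000 × 1.7% × 170/365 = €3,333.3973
20 June – 15 July 2017: 26 days at 1.75% → €421,000 × 1.75% × 26/365 = €524.8082
16 July – 27 September 2017: 74 days at 1.3% → €421,000 × 1.3% × 74/365 = €1,109.5945
28 September – 31 December 2017: 95 days at 1.4% → €421,000 × 1.4% × 95/365 = €1,534.0548
Total = €6,501.8548

€6,501.85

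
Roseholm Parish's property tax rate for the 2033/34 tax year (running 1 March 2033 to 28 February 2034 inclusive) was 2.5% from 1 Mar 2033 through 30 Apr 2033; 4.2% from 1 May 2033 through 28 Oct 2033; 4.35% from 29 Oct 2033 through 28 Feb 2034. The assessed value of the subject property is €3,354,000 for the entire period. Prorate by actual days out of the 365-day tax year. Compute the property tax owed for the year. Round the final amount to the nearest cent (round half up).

€133,034.34

1 Mar – 30 Apr 2033: 61 days at 2.5% → €3,354,000 × 2.5% × 61/365 = €14,013.2877
1 May – 28 Oct 2033: 181 days at 4.2% → €3,354,000 × 4.2% × 181/365 = €69,855.0904
29 Oct 2033 – 28 Feb 2034: 123 days at 4.35% → €3,354,000 × 4.35% × 123/365 = €49,165.9644
Total = €133,034.3425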